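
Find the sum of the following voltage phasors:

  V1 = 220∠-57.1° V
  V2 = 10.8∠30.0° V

Step 1 — Convert each phasor to rectangular form:
  V1 = 220·(cos(-57.1°) + j·sin(-57.1°)) = 119.5 - j184.7 V
  V2 = 10.8·(cos(30.0°) + j·sin(30.0°)) = 9.353 + j5.4 V
Step 2 — Sum components: V_total = 128.9 - j179.3 V.
Step 3 — Convert to polar: |V_total| = 220.8 V, ∠V_total = -54.3°.

V_total = 220.8∠-54.3° V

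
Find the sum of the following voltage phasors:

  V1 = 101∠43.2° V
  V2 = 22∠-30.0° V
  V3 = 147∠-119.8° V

Step 1 — Convert each phasor to rectangular form:
  V1 = 101·(cos(43.2°) + j·sin(43.2°)) = 73.63 + j69.14 V
  V2 = 22·(cos(-30.0°) + j·sin(-30.0°)) = 19.05 - j11 V
  V3 = 147·(cos(-119.8°) + j·sin(-119.8°)) = -73.06 - j127.6 V
Step 2 — Sum components: V_total = 19.62 - j69.42 V.
Step 3 — Convert to polar: |V_total| = 72.14 V, ∠V_total = -74.2°.

V_total = 72.14∠-74.2° V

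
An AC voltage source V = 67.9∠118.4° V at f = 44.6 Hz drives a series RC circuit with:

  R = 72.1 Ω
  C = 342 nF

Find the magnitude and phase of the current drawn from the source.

Step 1 — Angular frequency: ω = 2π·f = 2π·44.6 = 280.2 rad/s.
Step 2 — Component impedances:
  R: Z = R = 72.1 Ω
  C: Z = 1/(jωC) = -j/(ω·C) = 0 - j1.043e+04 Ω
Step 3 — Series combination: Z_total = R + C = 72.1 - j1.043e+04 Ω = 1.043e+04∠-89.6° Ω.
Step 4 — Source phasor: V = 67.9∠118.4° V = -32.29 + j59.73 V.
Step 5 — Ohm's law: I = V / Z_total = (-32.29 + j59.73) / (72.1 - j1.043e+04) = -0.005745 - j0.003055 A.
Step 6 — Convert to polar: |I| = 0.006507 A, ∠I = -152.0°.

I = 0.006507∠-152.0° A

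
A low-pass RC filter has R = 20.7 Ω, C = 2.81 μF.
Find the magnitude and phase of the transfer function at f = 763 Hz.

Step 1 — Angular frequency: ω = 2π·763 = 4794 rad/s.
Step 2 — Transfer function: H(jω) = 1/(1 + jωRC).
Step 3 — Denominator: 1 + jωRC = 1 + j·4794·20.7·2.81e-06 = 1 + j0.2789.
Step 4 — H = 0.9278 - j0.2587.
Step 5 — Magnitude: |H| = 0.9632 (-0.3 dB); phase: φ = -15.6°.

|H| = 0.9632 (-0.3 dB), φ = -15.6°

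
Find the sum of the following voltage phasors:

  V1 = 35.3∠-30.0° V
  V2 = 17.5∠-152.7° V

Step 1 — Convert each phasor to rectangular form:
  V1 = 35.3·(cos(-30.0°) + j·sin(-30.0°)) = 30.57 - j17.65 V
  V2 = 17.5·(cos(-152.7°) + j·sin(-152.7°)) = -15.55 - j8.026 V
Step 2 — Sum components: V_total = 15.02 - j25.68 V.
Step 3 — Convert to polar: |V_total| = 29.75 V, ∠V_total = -59.7°.

V_total = 29.75∠-59.7° V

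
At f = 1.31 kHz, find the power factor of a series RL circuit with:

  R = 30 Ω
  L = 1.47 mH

Step 1 — Angular frequency: ω = 2π·f = 2π·1310 = 8231 rad/s.
Step 2 — Component impedances:
  R: Z = R = 30 Ω
  L: Z = jωL = j·8231·0.00147 = 0 + j12.1 Ω
Step 3 — Series combination: Z_total = R + L = 30 + j12.1 Ω = 32.35∠22.0° Ω.
Step 4 — Power factor: PF = cos(φ) = Re(Z)/|Z| = 30/32.35 = 0.9274.
Step 5 — Type: Im(Z) = 12.1 ⇒ lagging (phase φ = 22.0°).

PF = 0.9274 (lagging, φ = 22.0°)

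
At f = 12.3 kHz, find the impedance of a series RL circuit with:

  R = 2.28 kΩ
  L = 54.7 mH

Step 1 — Angular frequency: ω = 2π·f = 2π·1.23e+04 = 7.728e+04 rad/s.
Step 2 — Component impedances:
  R: Z = R = 2280 Ω
  L: Z = jωL = j·7.728e+04·0.0547 = 0 + j4227 Ω
Step 3 — Series combination: Z_total = R + L = 2280 + j4227 Ω = 4803∠61.7° Ω.

Z = 2280 + j4227 Ω = 4803∠61.7° Ω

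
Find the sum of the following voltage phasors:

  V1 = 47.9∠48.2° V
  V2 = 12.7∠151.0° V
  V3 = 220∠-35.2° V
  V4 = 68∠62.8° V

Step 1 — Convert each phasor to rectangular form:
  V1 = 47.9·(cos(48.2°) + j·sin(48.2°)) = 31.93 + j35.71 V
  V2 = 12.7·(cos(151.0°) + j·sin(151.0°)) = -11.11 + j6.157 V
  V3 = 220·(cos(-35.2°) + j·sin(-35.2°)) = 179.8 - j126.8 V
  V4 = 68·(cos(62.8°) + j·sin(62.8°)) = 31.08 + j60.48 V
Step 2 — Sum components: V_total = 231.7 - j24.47 V.
Step 3 — Convert to polar: |V_total| = 233 V, ∠V_total = -6.0°.

V_total = 233∠-6.0° V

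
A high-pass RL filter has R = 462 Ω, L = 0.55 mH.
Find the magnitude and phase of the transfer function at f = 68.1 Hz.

Step 1 — Angular frequency: ω = 2π·68.1 = 427.9 rad/s.
Step 2 — Transfer function: H(jω) = jωL/(R + jωL).
Step 3 — Numerator jωL = j·0.2353; denominator R + jωL = 462 + j0.2353.
Step 4 — H = 2.595e-07 + j0.0005094.
Step 5 — Magnitude: |H| = 0.0005094 (-65.9 dB); phase: φ = 90.0°.

|H| = 0.0005094 (-65.9 dB), φ = 90.0°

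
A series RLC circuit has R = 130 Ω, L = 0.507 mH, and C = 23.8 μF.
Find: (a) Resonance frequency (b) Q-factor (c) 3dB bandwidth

Step 1 — Resonance: ω₀ = 1/√(LC) = 1/√(0.000507·2.38e-05) = 9103 rad/s.
Step 2 — f₀ = ω₀/(2π) = 1449 Hz.
Step 3 — Series Q: Q = ω₀L/R = 9103·0.000507/130 = 0.0355.
Step 4 — Bandwidth: Δω = ω₀/Q = 2.564e+05 rad/s; BW = Δω/(2π) = 4.081e+04 Hz.

(a) f₀ = 1449 Hz  (b) Q = 0.0355  (c) BW = 4.081e+04 Hz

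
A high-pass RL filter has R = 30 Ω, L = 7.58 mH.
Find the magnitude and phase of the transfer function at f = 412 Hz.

Step 1 — Angular frequency: ω = 2π·412 = 2589 rad/s.
Step 2 — Transfer function: H(jω) = jωL/(R + jωL).
Step 3 — Numerator jωL = j·19.62; denominator R + jωL = 30 + j19.62.
Step 4 — H = 0.2996 + j0.4581.
Step 5 — Magnitude: |H| = 0.5474 (-5.2 dB); phase: φ = 56.8°.

|H| = 0.5474 (-5.2 dB), φ = 56.8°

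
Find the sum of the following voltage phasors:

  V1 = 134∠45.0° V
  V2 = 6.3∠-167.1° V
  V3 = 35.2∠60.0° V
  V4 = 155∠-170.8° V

Step 1 — Convert each phasor to rectangular form:
  V1 = 134·(cos(45.0°) + j·sin(45.0°)) = 94.75 + j94.75 V
  V2 = 6.3·(cos(-167.1°) + j·sin(-167.1°)) = -6.141 - j1.406 V
  V3 = 35.2·(cos(60.0°) + j·sin(60.0°)) = 17.6 + j30.48 V
  V4 = 155·(cos(-170.8°) + j·sin(-170.8°)) = -153 - j24.78 V
Step 2 — Sum components: V_total = -46.79 + j99.05 V.
Step 3 — Convert to polar: |V_total| = 109.5 V, ∠V_total = 115.3°.

V_total = 109.5∠115.3° V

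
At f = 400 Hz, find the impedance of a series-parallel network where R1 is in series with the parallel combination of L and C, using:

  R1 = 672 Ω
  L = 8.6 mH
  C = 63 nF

Step 1 — Angular frequency: ω = 2π·f = 2π·400 = 2513 rad/s.
Step 2 — Component impedances:
  R1: Z = R = 672 Ω
  L: Z = jωL = j·2513·0.0086 = 0 + j21.61 Ω
  C: Z = 1/(jωC) = -j/(ω·C) = 0 - j6316 Ω
Step 3 — Parallel branch: L || C = 1/(1/L + 1/C) = 0 + j21.69 Ω.
Step 4 — Series with R1: Z_total = R1 + (L || C) = 672 + j21.69 Ω = 672.3∠1.8° Ω.

Z = 672 + j21.69 Ω = 672.3∠1.8° Ω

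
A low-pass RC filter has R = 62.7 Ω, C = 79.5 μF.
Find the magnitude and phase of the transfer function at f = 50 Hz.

Step 1 — Angular frequency: ω = 2π·50 = 314.2 rad/s.
Step 2 — Transfer function: H(jω) = 1/(1 + jωRC).
Step 3 — Denominator: 1 + jωRC = 1 + j·314.2·62.7·7.95e-05 = 1 + j1.566.
Step 4 — H = 0.2897 - j0.4536.
Step 5 — Magnitude: |H| = 0.5382 (-5.4 dB); phase: φ = -57.4°.

|H| = 0.5382 (-5.4 dB), φ = -57.4°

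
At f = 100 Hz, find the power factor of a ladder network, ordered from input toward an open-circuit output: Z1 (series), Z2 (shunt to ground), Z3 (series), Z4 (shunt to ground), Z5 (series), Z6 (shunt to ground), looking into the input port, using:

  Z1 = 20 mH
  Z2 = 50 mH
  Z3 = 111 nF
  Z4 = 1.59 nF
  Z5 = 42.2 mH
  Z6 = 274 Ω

Step 1 — Angular frequency: ω = 2π·f = 2π·100 = 628.3 rad/s.
Step 2 — Component impedances:
  Z1: Z = jωL = j·628.3·0.02 = 0 + j12.57 Ω
  Z2: Z = jωL = j·628.3·0.05 = 0 + j31.42 Ω
  Z3: Z = 1/(jωC) = -j/(ω·C) = 0 - j1.434e+04 Ω
  Z4: Z = 1/(jωC) = -j/(ω·C) = 0 - j1.001e+06 Ω
  Z5: Z = jωL = j·628.3·0.0422 = 0 + j26.52 Ω
  Z6: Z = R = 274 Ω
Step 3 — Ladder network (open output): work backward from the far end, alternating series and parallel combinations. Z_in = 0.001326 + j44.05 Ω = 44.05∠90.0° Ω.
Step 4 — Power factor: PF = cos(φ) = Re(Z)/|Z| = 0.0013257/44.051 = 3.009e-05.
Step 5 — Type: Im(Z) = 44.05 ⇒ lagging (phase φ = 90.0°).

PF = 3.009e-05 (lagging, φ = 90.0°)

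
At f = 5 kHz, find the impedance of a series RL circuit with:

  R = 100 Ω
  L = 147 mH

Step 1 — Angular frequency: ω = 2π·f = 2π·5000 = 3.142e+04 rad/s.
Step 2 — Component impedances:
  R: Z = R = 100 Ω
  L: Z = jωL = j·3.142e+04·0.147 = 0 + j4618 Ω
Step 3 — Series combination: Z_total = R + L = 100 + j4618 Ω = 4619∠88.8° Ω.

Z = 100 + j4618 Ω = 4619∠88.8° Ω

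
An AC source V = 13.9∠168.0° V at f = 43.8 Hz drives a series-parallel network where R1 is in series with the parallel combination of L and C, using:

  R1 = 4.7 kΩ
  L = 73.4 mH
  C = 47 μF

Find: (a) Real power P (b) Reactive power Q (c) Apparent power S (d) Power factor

Step 1 — Angular frequency: ω = 2π·f = 2π·43.8 = 275.2 rad/s.
Step 2 — Component impedances:
  R1: Z = R = 4700 Ω
  L: Z = jωL = j·275.2·0.0734 = 0 + j20.2 Ω
  C: Z = 1/(jωC) = -j/(ω·C) = 0 - j77.31 Ω
Step 3 — Parallel branch: L || C = 1/(1/L + 1/C) = 0 + j27.34 Ω.
Step 4 — Series with R1: Z_total = R1 + (L || C) = 4700 + j27.34 Ω = 4700∠0.3° Ω.
Step 5 — Source phasor: V = 13.9∠168.0° V = -13.6 + j2.89 V.
Step 6 — Current: I = V / Z = -0.002889 + j0.0006317 A = 0.002957∠167.7° A.
Step 7 — Complex power: S = V·I* = 0.04111 + j0.0002392 VA.
Step 8 — Real power: P = Re(S) = 0.04111 W.
Step 9 — Reactive power: Q = Im(S) = 0.0002392 VAR.
Step 10 — Apparent power: |S| = 0.04111 VA.
Step 11 — Power factor: PF = P/|S| = 1 (lagging).

(a) P = 0.04111 W  (b) Q = 0.0002392 VAR  (c) S = 0.04111 VA  (d) PF = 1 (lagging)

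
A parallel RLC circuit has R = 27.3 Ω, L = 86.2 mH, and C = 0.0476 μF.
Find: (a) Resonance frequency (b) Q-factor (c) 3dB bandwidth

Step 1 — Resonance: ω₀ = 1/√(LC) = 1/√(0.0862·4.76e-08) = 1.561e+04 rad/s.
Step 2 — f₀ = ω₀/(2π) = 2485 Hz.
Step 3 — Parallel Q: Q = R/(ω₀L) = 27.3/(1.561e+04·0.0862) = 0.02029.
Step 4 — Bandwidth: Δω = ω₀/Q = 7.695e+05 rad/s; BW = Δω/(2π) = 1.225e+05 Hz.

(a) f₀ = 2485 Hz  (b) Q = 0.02029  (c) BW = 1.225e+05 Hz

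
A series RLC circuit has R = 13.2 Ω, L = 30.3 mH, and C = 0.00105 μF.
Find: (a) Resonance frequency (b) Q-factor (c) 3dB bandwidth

Step 1 — Resonance: ω₀ = 1/√(LC) = 1/√(0.0303·1.05e-09) = 1.773e+05 rad/s.
Step 2 — f₀ = ω₀/(2π) = 2.822e+04 Hz.
Step 3 — Series Q: Q = ω₀L/R = 1.773e+05·0.0303/13.2 = 407.
Step 4 — Bandwidth: Δω = ω₀/Q = 435.6 rad/s; BW = Δω/(2π) = 69.33 Hz.

(a) f₀ = 2.822e+04 Hz  (b) Q = 407  (c) BW = 69.33 Hz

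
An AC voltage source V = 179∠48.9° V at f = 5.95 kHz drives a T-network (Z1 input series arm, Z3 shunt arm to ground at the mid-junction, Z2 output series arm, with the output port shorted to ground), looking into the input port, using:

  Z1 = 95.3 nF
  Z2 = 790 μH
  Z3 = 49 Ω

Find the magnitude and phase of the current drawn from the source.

Step 1 — Angular frequency: ω = 2π·f = 2π·5950 = 3.738e+04 rad/s.
Step 2 — Component impedances:
  Z1: Z = 1/(jωC) = -j/(ω·C) = 0 - j280.7 Ω
  Z2: Z = jωL = j·3.738e+04·0.00079 = 0 + j29.53 Ω
  Z3: Z = R = 49 Ω
Step 3 — With the output port shorted to ground, the output series arm Z2 runs from the junction to ground; the shunt arm Z3 also runs from the junction to ground. They appear in parallel: Z3 || Z2 = 13.06 + j21.66 Ω.
Step 4 — Series with input arm Z1: Z_in = Z1 + (Z3 || Z2) = 13.06 - j259 Ω = 259.3∠-87.1° Ω.
Step 5 — Source phasor: V = 179∠48.9° V = 117.7 + j134.9 V.
Step 6 — Ohm's law: I = V / Z_total = (117.7 + j134.9) / (13.06 - j259) = -0.4966 + j0.4793 A.
Step 7 — Convert to polar: |I| = 0.6902 A, ∠I = 136.0°.

I = 0.6902∠136.0° A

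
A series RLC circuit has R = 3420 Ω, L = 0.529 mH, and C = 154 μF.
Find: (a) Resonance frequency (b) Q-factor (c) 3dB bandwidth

Step 1 — Resonance: ω₀ = 1/√(LC) = 1/√(0.000529·0.000154) = 3504 rad/s.
Step 2 — f₀ = ω₀/(2π) = 557.6 Hz.
Step 3 — Series Q: Q = ω₀L/R = 3504·0.000529/3420 = 0.0005419.
Step 4 — Bandwidth: Δω = ω₀/Q = 6.465e+06 rad/s; BW = Δω/(2π) = 1.029e+06 Hz.

(a) f₀ = 557.6 Hz  (b) Q = 0.0005419  (c) BW = 1.029e+06 Hz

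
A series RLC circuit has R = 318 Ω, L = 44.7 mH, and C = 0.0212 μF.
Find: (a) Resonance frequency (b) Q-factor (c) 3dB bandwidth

Step 1 — Resonance: ω₀ = 1/√(LC) = 1/√(0.0447·2.12e-08) = 3.248e+04 rad/s.
Step 2 — f₀ = ω₀/(2π) = 5170 Hz.
Step 3 — Series Q: Q = ω₀L/R = 3.248e+04·0.0447/318 = 4.566.
Step 4 — Bandwidth: Δω = ω₀/Q = 7114 rad/s; BW = Δω/(2π) = 1132 Hz.

(a) f₀ = 5170 Hz  (b) Q = 4.566  (c) BW = 1132 Hz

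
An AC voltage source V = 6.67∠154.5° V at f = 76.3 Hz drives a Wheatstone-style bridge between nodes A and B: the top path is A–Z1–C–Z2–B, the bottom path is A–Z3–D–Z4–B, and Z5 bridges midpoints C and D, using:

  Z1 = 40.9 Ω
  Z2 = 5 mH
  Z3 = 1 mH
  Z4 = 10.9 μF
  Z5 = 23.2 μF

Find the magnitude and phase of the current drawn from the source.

Step 1 — Angular frequency: ω = 2π·f = 2π·76.3 = 479.4 rad/s.
Step 2 — Component impedances:
  Z1: Z = R = 40.9 Ω
  Z2: Z = jωL = j·479.4·0.005 = 0 + j2.397 Ω
  Z3: Z = jωL = j·479.4·0.001 = 0 + j0.4794 Ω
  Z4: Z = 1/(jωC) = -j/(ω·C) = 0 - j191.4 Ω
  Z5: Z = 1/(jωC) = -j/(ω·C) = 0 - j89.91 Ω
Step 3 — Bridge requires nodal analysis (the Z5 bridge couples midpoints C and D, so the two paths cannot be reduced to a simple series/parallel combination). Setting node B to ground and injecting 1 A at node A, the 3-node admittance system at A, C, D solves to V_A = Z_AB = 28.78 - j17.04 Ω = 33.45∠-30.6° Ω.
Step 4 — Source phasor: V = 6.67∠154.5° V = -6.02 + j2.872 V.
Step 5 — Ohm's law: I = V / Z_total = (-6.02 + j2.872) / (28.78 - j17.04) = -0.1986 - j0.01786 A.
Step 6 — Convert to polar: |I| = 0.1994 A, ∠I = -174.9°.

I = 0.1994∠-174.9° A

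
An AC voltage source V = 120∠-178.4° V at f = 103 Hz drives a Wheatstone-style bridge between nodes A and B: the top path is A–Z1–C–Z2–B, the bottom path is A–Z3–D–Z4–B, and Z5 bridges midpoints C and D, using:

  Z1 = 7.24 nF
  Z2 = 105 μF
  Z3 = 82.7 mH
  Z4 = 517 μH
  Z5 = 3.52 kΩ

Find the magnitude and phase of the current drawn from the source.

Step 1 — Angular frequency: ω = 2π·f = 2π·103 = 647.2 rad/s.
Step 2 — Component impedances:
  Z1: Z = 1/(jωC) = -j/(ω·C) = 0 - j2.134e+05 Ω
  Z2: Z = 1/(jωC) = -j/(ω·C) = 0 - j14.72 Ω
  Z3: Z = jωL = j·647.2·0.0827 = 0 + j53.52 Ω
  Z4: Z = jωL = j·647.2·0.000517 = 0 + j0.3346 Ω
  Z5: Z = R = 3520 Ω
Step 3 — Bridge requires nodal analysis (the Z5 bridge couples midpoints C and D, so the two paths cannot be reduced to a simple series/parallel combination). Setting node B to ground and injecting 1 A at node A, the 3-node admittance system at A, C, D solves to V_A = Z_AB = 3.112e-05 + j53.87 Ω = 53.87∠90.0° Ω.
Step 4 — Source phasor: V = 120∠-178.4° V = -120 - j3.351 V.
Step 5 — Ohm's law: I = V / Z_total = (-120 - j3.351) / (3.112e-05 + j53.87) = -0.0622 + j2.227 A.
Step 6 — Convert to polar: |I| = 2.228 A, ∠I = 91.6°.

I = 2.228∠91.6° A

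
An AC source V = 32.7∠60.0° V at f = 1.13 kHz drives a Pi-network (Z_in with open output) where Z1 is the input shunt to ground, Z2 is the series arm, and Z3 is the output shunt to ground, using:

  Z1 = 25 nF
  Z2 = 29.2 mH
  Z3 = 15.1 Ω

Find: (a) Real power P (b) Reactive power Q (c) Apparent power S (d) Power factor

Step 1 — Angular frequency: ω = 2π·f = 2π·1130 = 7100 rad/s.
Step 2 — Component impedances:
  Z1: Z = 1/(jωC) = -j/(ω·C) = 0 - j5634 Ω
  Z2: Z = jωL = j·7100·0.0292 = 0 + j207.3 Ω
  Z3: Z = R = 15.1 Ω
Step 3 — With open output, the series arm Z2 and the output shunt Z3 appear in series to ground: Z2 + Z3 = 15.1 + j207.3 Ω.
Step 4 — Parallel with input shunt Z1: Z_in = Z1 || (Z2 + Z3) = 16.28 + j215.2 Ω = 215.8∠85.7° Ω.
Step 5 — Source phasor: V = 32.7∠60.0° V = 16.35 + j28.32 V.
Step 6 — Current: I = V / Z = 0.1366 - j0.06565 A = 0.1515∠-25.7° A.
Step 7 — Complex power: S = V·I* = 0.3737 + j4.941 VA.
Step 8 — Real power: P = Re(S) = 0.3737 W.
Step 9 — Reactive power: Q = Im(S) = 4.941 VAR.
Step 10 — Apparent power: |S| = 4.955 VA.
Step 11 — Power factor: PF = P/|S| = 0.07542 (lagging).

(a) P = 0.3737 W  (b) Q = 4.941 VAR  (c) S = 4.955 VA  (d) PF = 0.07542 (lagging)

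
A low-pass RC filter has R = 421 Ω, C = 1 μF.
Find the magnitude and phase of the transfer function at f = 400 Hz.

Step 1 — Angular frequency: ω = 2π·400 = 2513 rad/s.
Step 2 — Transfer function: H(jω) = 1/(1 + jωRC).
Step 3 — Denominator: 1 + jωRC = 1 + j·2513·421·1e-06 = 1 + j1.058.
Step 4 — H = 0.4718 - j0.4992.
Step 5 — Magnitude: |H| = 0.6869 (-3.3 dB); phase: φ = -46.6°.

|H| = 0.6869 (-3.3 dB), φ = -46.6°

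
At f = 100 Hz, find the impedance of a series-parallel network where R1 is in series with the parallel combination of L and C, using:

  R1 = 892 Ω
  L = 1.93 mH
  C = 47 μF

Step 1 — Angular frequency: ω = 2π·f = 2π·100 = 628.3 rad/s.
Step 2 — Component impedances:
  R1: Z = R = 892 Ω
  L: Z = jωL = j·628.3·0.00193 = 0 + j1.213 Ω
  C: Z = 1/(jωC) = -j/(ω·C) = 0 - j33.86 Ω
Step 3 — Parallel branch: L || C = 1/(1/L + 1/C) = 0 + j1.258 Ω.
Step 4 — Series with R1: Z_total = R1 + (L || C) = 892 + j1.258 Ω = 892∠0.1° Ω.

Z = 892 + j1.258 Ω = 892∠0.1° Ω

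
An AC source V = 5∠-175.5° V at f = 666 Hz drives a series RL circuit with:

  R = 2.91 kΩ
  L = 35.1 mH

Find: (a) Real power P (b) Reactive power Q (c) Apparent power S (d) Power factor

Step 1 — Angular frequency: ω = 2π·f = 2π·666 = 4185 rad/s.
Step 2 — Component impedances:
  R: Z = R = 2910 Ω
  L: Z = jωL = j·4185·0.0351 = 0 + j146.9 Ω
Step 3 — Series combination: Z_total = R + L = 2910 + j146.9 Ω = 2914∠2.9° Ω.
Step 4 — Source phasor: V = 5∠-175.5° V = -4.985 - j0.3923 V.
Step 5 — Current: I = V / Z = -0.001715 - j4.823e-05 A = 0.001716∠-178.4° A.
Step 6 — Complex power: S = V·I* = 0.008569 + j0.0004325 VA.
Step 7 — Real power: P = Re(S) = 0.008569 W.
Step 8 — Reactive power: Q = Im(S) = 0.0004325 VAR.
Step 9 — Apparent power: |S| = 0.00858 VA.
Step 10 — Power factor: PF = P/|S| = 0.9987 (lagging).

(a) P = 0.008569 W  (b) Q = 0.0004325 VAR  (c) S = 0.00858 VA  (d) PF = 0.9987 (lagging)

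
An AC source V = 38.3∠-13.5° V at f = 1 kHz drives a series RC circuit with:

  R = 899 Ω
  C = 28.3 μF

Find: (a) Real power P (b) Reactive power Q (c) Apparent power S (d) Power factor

Step 1 — Angular frequency: ω = 2π·f = 2π·1000 = 6283 rad/s.
Step 2 — Component impedances:
  R: Z = R = 899 Ω
  C: Z = 1/(jωC) = -j/(ω·C) = 0 - j5.624 Ω
Step 3 — Series combination: Z_total = R + C = 899 - j5.624 Ω = 899∠-0.4° Ω.
Step 4 — Source phasor: V = 38.3∠-13.5° V = 37.24 - j8.941 V.
Step 5 — Current: I = V / Z = 0.04149 - j0.009686 A = 0.0426∠-13.1° A.
Step 6 — Complex power: S = V·I* = 1.632 - j0.01021 VA.
Step 7 — Real power: P = Re(S) = 1.632 W.
Step 8 — Reactive power: Q = Im(S) = -0.01021 VAR.
Step 9 — Apparent power: |S| = 1.632 VA.
Step 10 — Power factor: PF = P/|S| = 1 (leading).

(a) P = 1.632 W  (b) Q = -0.01021 VAR  (c) S = 1.632 VA  (d) PF = 1 (leading)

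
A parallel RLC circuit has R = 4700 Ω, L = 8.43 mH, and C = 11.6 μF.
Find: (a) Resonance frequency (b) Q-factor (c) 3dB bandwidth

Step 1 — Resonance: ω₀ = 1/√(LC) = 1/√(0.00843·1.16e-05) = 3198 rad/s.
Step 2 — f₀ = ω₀/(2π) = 509 Hz.
Step 3 — Parallel Q: Q = R/(ω₀L) = 4700/(3198·0.00843) = 174.3.
Step 4 — Bandwidth: Δω = ω₀/Q = 18.34 rad/s; BW = Δω/(2π) = 2.919 Hz.

(a) f₀ = 509 Hz  (b) Q = 174.3  (c) BW = 2.919 Hz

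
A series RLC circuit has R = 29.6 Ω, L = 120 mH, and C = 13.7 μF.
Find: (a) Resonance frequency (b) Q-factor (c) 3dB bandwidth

Step 1 — Resonance: ω₀ = 1/√(LC) = 1/√(0.12·1.37e-05) = 779.9 rad/s.
Step 2 — f₀ = ω₀/(2π) = 124.1 Hz.
Step 3 — Series Q: Q = ω₀L/R = 779.9·0.12/29.6 = 3.162.
Step 4 — Bandwidth: Δω = ω₀/Q = 246.7 rad/s; BW = Δω/(2π) = 39.26 Hz.

(a) f₀ = 124.1 Hz  (b) Q = 3.162  (c) BW = 39.26 Hz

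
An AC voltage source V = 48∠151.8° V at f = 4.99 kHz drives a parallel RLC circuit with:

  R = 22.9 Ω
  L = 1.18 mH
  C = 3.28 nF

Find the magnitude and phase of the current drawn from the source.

Step 1 — Angular frequency: ω = 2π·f = 2π·4990 = 3.135e+04 rad/s.
Step 2 — Component impedances:
  R: Z = R = 22.9 Ω
  L: Z = jωL = j·3.135e+04·0.00118 = 0 + j37 Ω
  C: Z = 1/(jωC) = -j/(ω·C) = 0 - j9724 Ω
Step 3 — Parallel combination: 1/Z_total = 1/R + 1/L + 1/C; Z_total = 16.59 + j10.23 Ω = 19.49∠31.7° Ω.
Step 4 — Source phasor: V = 48∠151.8° V = -42.3 + j22.68 V.
Step 5 — Ohm's law: I = V / Z_total = (-42.3 + j22.68) / (16.59 + j10.23) = -1.237 + j2.13 A.
Step 6 — Convert to polar: |I| = 2.463 A, ∠I = 120.1°.

I = 2.463∠120.1° A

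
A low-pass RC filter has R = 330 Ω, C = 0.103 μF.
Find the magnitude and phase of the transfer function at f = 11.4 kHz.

Step 1 — Angular frequency: ω = 2π·1.14e+04 = 7.163e+04 rad/s.
Step 2 — Transfer function: H(jω) = 1/(1 + jωRC).
Step 3 — Denominator: 1 + jωRC = 1 + j·7.163e+04·330·1.03e-07 = 1 + j2.435.
Step 4 — H = 0.1444 - j0.3514.
Step 5 — Magnitude: |H| = 0.3799 (-8.4 dB); phase: φ = -67.7°.

|H| = 0.3799 (-8.4 dB), φ = -67.7°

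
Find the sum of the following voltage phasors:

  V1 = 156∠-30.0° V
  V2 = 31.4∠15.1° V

Step 1 — Convert each phasor to rectangular form:
  V1 = 156·(cos(-30.0°) + j·sin(-30.0°)) = 135.1 - j78 V
  V2 = 31.4·(cos(15.1°) + j·sin(15.1°)) = 30.32 + j8.18 V
Step 2 — Sum components: V_total = 165.4 - j69.82 V.
Step 3 — Convert to polar: |V_total| = 179.5 V, ∠V_total = -22.9°.

V_total = 179.5∠-22.9° V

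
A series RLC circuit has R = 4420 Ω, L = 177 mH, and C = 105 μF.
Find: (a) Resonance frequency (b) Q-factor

Step 1 — Resonance condition Im(Z)=0 gives ω₀ = 1/√(LC).
Step 2 — ω₀ = 1/√(0.177·0.000105) = 232 rad/s.
Step 3 — f₀ = ω₀/(2π) = 36.92 Hz.
Step 4 — Series Q: Q = ω₀L/R = 232·0.177/4420 = 0.009289.

(a) f₀ = 36.92 Hz  (b) Q = 0.009289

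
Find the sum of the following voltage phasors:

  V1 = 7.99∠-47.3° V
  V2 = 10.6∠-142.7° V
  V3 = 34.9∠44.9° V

Step 1 — Convert each phasor to rectangular form:
  V1 = 7.99·(cos(-47.3°) + j·sin(-47.3°)) = 5.418 - j5.872 V
  V2 = 10.6·(cos(-142.7°) + j·sin(-142.7°)) = -8.432 - j6.423 V
  V3 = 34.9·(cos(44.9°) + j·sin(44.9°)) = 24.72 + j24.63 V
Step 2 — Sum components: V_total = 21.71 + j12.34 V.
Step 3 — Convert to polar: |V_total| = 24.97 V, ∠V_total = 29.6°.

V_total = 24.97∠29.6° V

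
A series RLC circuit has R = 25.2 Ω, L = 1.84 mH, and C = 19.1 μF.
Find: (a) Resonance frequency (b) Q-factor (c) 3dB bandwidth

Step 1 — Resonance: ω₀ = 1/√(LC) = 1/√(0.00184·1.91e-05) = 5334 rad/s.
Step 2 — f₀ = ω₀/(2π) = 849 Hz.
Step 3 — Series Q: Q = ω₀L/R = 5334·0.00184/25.2 = 0.3895.
Step 4 — Bandwidth: Δω = ω₀/Q = 1.37e+04 rad/s; BW = Δω/(2π) = 2180 Hz.

(a) f₀ = 849 Hz  (b) Q = 0.3895  (c) BW = 2180 Hz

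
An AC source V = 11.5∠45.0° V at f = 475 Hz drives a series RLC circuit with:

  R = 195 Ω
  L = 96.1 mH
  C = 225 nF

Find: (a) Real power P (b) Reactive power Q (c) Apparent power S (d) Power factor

Step 1 — Angular frequency: ω = 2π·f = 2π·475 = 2985 rad/s.
Step 2 — Component impedances:
  R: Z = R = 195 Ω
  L: Z = jωL = j·2985·0.0961 = 0 + j286.8 Ω
  C: Z = 1/(jωC) = -j/(ω·C) = 0 - j1489 Ω
Step 3 — Series combination: Z_total = R + L + C = 195 - j1202 Ω = 1218∠-80.8° Ω.
Step 4 — Source phasor: V = 11.5∠45.0° V = 8.132 + j8.132 V.
Step 5 — Current: I = V / Z = -0.005521 + j0.007659 A = 0.009441∠125.8° A.
Step 6 — Complex power: S = V·I* = 0.01738 - j0.1072 VA.
Step 7 — Real power: P = Re(S) = 0.01738 W.
Step 8 — Reactive power: Q = Im(S) = -0.1072 VAR.
Step 9 — Apparent power: |S| = 0.1086 VA.
Step 10 — Power factor: PF = P/|S| = 0.1601 (leading).

(a) P = 0.01738 W  (b) Q = -0.1072 VAR  (c) S = 0.1086 VA  (d) PF = 0.1601 (leading)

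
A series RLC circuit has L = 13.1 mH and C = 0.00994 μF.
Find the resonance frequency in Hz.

Step 1 — Resonance condition Im(Z)=0 gives ω₀ = 1/√(LC).
Step 2 — ω₀ = 1/√(0.0131·9.94e-09) = 8.763e+04 rad/s.
Step 3 — f₀ = ω₀/(2π) = 1.395e+04 Hz.

f₀ = 1.395e+04 Hz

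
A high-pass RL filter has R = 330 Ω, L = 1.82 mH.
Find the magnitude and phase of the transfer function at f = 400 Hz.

Step 1 — Angular frequency: ω = 2π·400 = 2513 rad/s.
Step 2 — Transfer function: H(jω) = jωL/(R + jωL).
Step 3 — Numerator jωL = j·4.574; denominator R + jωL = 330 + j4.574.
Step 4 — H = 0.0001921 + j0.01386.
Step 5 — Magnitude: |H| = 0.01386 (-37.2 dB); phase: φ = 89.2°.

|H| = 0.01386 (-37.2 dB), φ = 89.2°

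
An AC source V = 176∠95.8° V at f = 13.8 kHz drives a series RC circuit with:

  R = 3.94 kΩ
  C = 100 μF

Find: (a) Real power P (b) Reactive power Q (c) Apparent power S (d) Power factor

Step 1 — Angular frequency: ω = 2π·f = 2π·1.38e+04 = 8.671e+04 rad/s.
Step 2 — Component impedances:
  R: Z = R = 3940 Ω
  C: Z = 1/(jωC) = -j/(ω·C) = 0 - j0.1153 Ω
Step 3 — Series combination: Z_total = R + C = 3940 - j0.1153 Ω = 3940∠-0.0° Ω.
Step 4 — Source phasor: V = 176∠95.8° V = -17.79 + j175.1 V.
Step 5 — Current: I = V / Z = -0.004515 + j0.04444 A = 0.04467∠95.8° A.
Step 6 — Complex power: S = V·I* = 7.862 - j0.0002301 VA.
Step 7 — Real power: P = Re(S) = 7.862 W.
Step 8 — Reactive power: Q = Im(S) = -0.0002301 VAR.
Step 9 — Apparent power: |S| = 7.862 VA.
Step 10 — Power factor: PF = P/|S| = 1 (leading).

(a) P = 7.862 W  (b) Q = -0.0002301 VAR  (c) S = 7.862 VA  (d) PF = 1 (leading)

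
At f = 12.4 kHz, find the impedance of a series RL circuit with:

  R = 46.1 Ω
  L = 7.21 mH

Step 1 — Angular frequency: ω = 2π·f = 2π·1.24e+04 = 7.791e+04 rad/s.
Step 2 — Component impedances:
  R: Z = R = 46.1 Ω
  L: Z = jωL = j·7.791e+04·0.00721 = 0 + j561.7 Ω
Step 3 — Series combination: Z_total = R + L = 46.1 + j561.7 Ω = 563.6∠85.3° Ω.

Z = 46.1 + j561.7 Ω = 563.6∠85.3° Ω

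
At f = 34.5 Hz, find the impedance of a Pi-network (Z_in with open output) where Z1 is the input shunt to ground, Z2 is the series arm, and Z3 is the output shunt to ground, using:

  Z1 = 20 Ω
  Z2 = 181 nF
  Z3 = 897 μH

Step 1 — Angular frequency: ω = 2π·f = 2π·34.5 = 216.8 rad/s.
Step 2 — Component impedances:
  Z1: Z = R = 20 Ω
  Z2: Z = 1/(jωC) = -j/(ω·C) = 0 - j2.549e+04 Ω
  Z3: Z = jωL = j·216.8·0.000897 = 0 + j0.1944 Ω
Step 3 — With open output, the series arm Z2 and the output shunt Z3 appear in series to ground: Z2 + Z3 = 0 - j2.549e+04 Ω.
Step 4 — Parallel with input shunt Z1: Z_in = Z1 || (Z2 + Z3) = 20 - j0.01569 Ω = 20∠-0.0° Ω.

Z = 20 - j0.01569 Ω = 20∠-0.0° Ω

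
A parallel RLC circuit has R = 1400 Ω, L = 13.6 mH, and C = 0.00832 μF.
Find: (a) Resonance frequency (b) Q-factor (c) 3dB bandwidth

Step 1 — Resonance: ω₀ = 1/√(LC) = 1/√(0.0136·8.32e-09) = 9.401e+04 rad/s.
Step 2 — f₀ = ω₀/(2π) = 1.496e+04 Hz.
Step 3 — Parallel Q: Q = R/(ω₀L) = 1400/(9.401e+04·0.0136) = 1.095.
Step 4 — Bandwidth: Δω = ω₀/Q = 8.585e+04 rad/s; BW = Δω/(2π) = 1.366e+04 Hz.

(a) f₀ = 1.496e+04 Hz  (b) Q = 1.095  (c) BW = 1.366e+04 Hz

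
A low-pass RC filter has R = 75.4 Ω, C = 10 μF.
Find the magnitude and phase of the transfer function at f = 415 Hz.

Step 1 — Angular frequency: ω = 2π·415 = 2608 rad/s.
Step 2 — Transfer function: H(jω) = 1/(1 + jωRC).
Step 3 — Denominator: 1 + jωRC = 1 + j·2608·75.4·1e-05 = 1 + j1.966.
Step 4 — H = 0.2055 - j0.4041.
Step 5 — Magnitude: |H| = 0.4534 (-6.9 dB); phase: φ = -63.0°.

|H| = 0.4534 (-6.9 dB), φ = -63.0°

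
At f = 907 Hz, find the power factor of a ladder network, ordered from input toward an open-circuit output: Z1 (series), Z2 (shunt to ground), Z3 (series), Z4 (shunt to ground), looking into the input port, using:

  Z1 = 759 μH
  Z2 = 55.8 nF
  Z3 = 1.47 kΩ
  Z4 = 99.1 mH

Step 1 — Angular frequency: ω = 2π·f = 2π·907 = 5699 rad/s.
Step 2 — Component impedances:
  Z1: Z = jωL = j·5699·0.000759 = 0 + j4.325 Ω
  Z2: Z = 1/(jωC) = -j/(ω·C) = 0 - j3145 Ω
  Z3: Z = R = 1470 Ω
  Z4: Z = jωL = j·5699·0.0991 = 0 + j564.8 Ω
Step 3 — Ladder network (open output): work backward from the far end, alternating series and parallel combinations. Z_in = 1649 - j246.7 Ω = 1667∠-8.5° Ω.
Step 4 — Power factor: PF = cos(φ) = Re(Z)/|Z| = 1648.7/1667.1 = 0.989.
Step 5 — Type: Im(Z) = -246.7 ⇒ leading (phase φ = -8.5°).

PF = 0.989 (leading, φ = -8.5°)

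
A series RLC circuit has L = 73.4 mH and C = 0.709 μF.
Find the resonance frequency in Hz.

Step 1 — Resonance condition Im(Z)=0 gives ω₀ = 1/√(LC).
Step 2 — ω₀ = 1/√(0.0734·7.09e-07) = 4384 rad/s.
Step 3 — f₀ = ω₀/(2π) = 697.7 Hz.

f₀ = 697.7 Hz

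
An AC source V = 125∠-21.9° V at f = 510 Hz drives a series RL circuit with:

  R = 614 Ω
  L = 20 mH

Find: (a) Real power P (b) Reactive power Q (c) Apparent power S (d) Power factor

Step 1 — Angular frequency: ω = 2π·f = 2π·510 = 3204 rad/s.
Step 2 — Component impedances:
  R: Z = R = 614 Ω
  L: Z = jωL = j·3204·0.02 = 0 + j64.09 Ω
Step 3 — Series combination: Z_total = R + L = 614 + j64.09 Ω = 617.3∠6.0° Ω.
Step 4 — Source phasor: V = 125∠-21.9° V = 116 - j46.62 V.
Step 5 — Current: I = V / Z = 0.179 - j0.09462 A = 0.2025∠-27.9° A.
Step 6 — Complex power: S = V·I* = 25.17 + j2.628 VA.
Step 7 — Real power: P = Re(S) = 25.17 W.
Step 8 — Reactive power: Q = Im(S) = 2.628 VAR.
Step 9 — Apparent power: |S| = 25.31 VA.
Step 10 — Power factor: PF = P/|S| = 0.9946 (lagging).

(a) P = 25.17 W  (b) Q = 2.628 VAR  (c) S = 25.31 VA  (d) PF = 0.9946 (lagging)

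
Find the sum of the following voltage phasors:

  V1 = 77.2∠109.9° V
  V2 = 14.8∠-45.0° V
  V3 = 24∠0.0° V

Step 1 — Convert each phasor to rectangular form:
  V1 = 77.2·(cos(109.9°) + j·sin(109.9°)) = -26.28 + j72.59 V
  V2 = 14.8·(cos(-45.0°) + j·sin(-45.0°)) = 10.47 - j10.47 V
  V3 = 24·(cos(0.0°) + j·sin(0.0°)) = 24 V
Step 2 — Sum components: V_total = 8.188 + j62.13 V.
Step 3 — Convert to polar: |V_total| = 62.66 V, ∠V_total = 82.5°.

V_total = 62.66∠82.5° V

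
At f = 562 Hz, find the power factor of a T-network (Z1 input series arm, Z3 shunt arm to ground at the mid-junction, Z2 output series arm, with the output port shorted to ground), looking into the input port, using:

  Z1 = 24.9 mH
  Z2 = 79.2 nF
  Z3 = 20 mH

Step 1 — Angular frequency: ω = 2π·f = 2π·562 = 3531 rad/s.
Step 2 — Component impedances:
  Z1: Z = jωL = j·3531·0.0249 = 0 + j87.93 Ω
  Z2: Z = 1/(jωC) = -j/(ω·C) = 0 - j3576 Ω
  Z3: Z = jωL = j·3531·0.02 = 0 + j70.62 Ω
Step 3 — With the output port shorted to ground, the output series arm Z2 runs from the junction to ground; the shunt arm Z3 also runs from the junction to ground. They appear in parallel: Z3 || Z2 = 0 + j72.05 Ω.
Step 4 — Series with input arm Z1: Z_in = Z1 + (Z3 || Z2) = 0 + j160 Ω = 160∠90.0° Ω.
Step 5 — Power factor: PF = cos(φ) = Re(Z)/|Z| = 0/160 = 0.
Step 6 — Type: Im(Z) = 160 ⇒ lagging (phase φ = 90.0°).

PF = 0 (lagging, φ = 90.0°)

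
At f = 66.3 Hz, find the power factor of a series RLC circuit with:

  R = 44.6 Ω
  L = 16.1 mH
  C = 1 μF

Step 1 — Angular frequency: ω = 2π·f = 2π·66.3 = 416.6 rad/s.
Step 2 — Component impedances:
  R: Z = R = 44.6 Ω
  L: Z = jωL = j·416.6·0.0161 = 0 + j6.707 Ω
  C: Z = 1/(jωC) = -j/(ω·C) = 0 - j2401 Ω
Step 3 — Series combination: Z_total = R + L + C = 44.6 - j2394 Ω = 2394∠-88.9° Ω.
Step 4 — Power factor: PF = cos(φ) = Re(Z)/|Z| = 44.6/2394 = 0.01863.
Step 5 — Type: Im(Z) = -2394 ⇒ leading (phase φ = -88.9°).

PF = 0.01863 (leading, φ = -88.9°)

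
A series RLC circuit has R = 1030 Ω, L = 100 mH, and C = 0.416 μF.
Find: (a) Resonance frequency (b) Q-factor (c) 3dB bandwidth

Step 1 — Resonance: ω₀ = 1/√(LC) = 1/√(0.1·4.16e-07) = 4903 rad/s.
Step 2 — f₀ = ω₀/(2π) = 780.3 Hz.
Step 3 — Series Q: Q = ω₀L/R = 4903·0.1/1030 = 0.476.
Step 4 — Bandwidth: Δω = ω₀/Q = 1.03e+04 rad/s; BW = Δω/(2π) = 1639 Hz.

(a) f₀ = 780.3 Hz  (b) Q = 0.476  (c) BW = 1639 Hz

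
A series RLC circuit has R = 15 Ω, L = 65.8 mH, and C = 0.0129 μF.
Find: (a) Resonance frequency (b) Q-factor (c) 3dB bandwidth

Step 1 — Resonance: ω₀ = 1/√(LC) = 1/√(0.0658·1.29e-08) = 3.432e+04 rad/s.
Step 2 — f₀ = ω₀/(2π) = 5463 Hz.
Step 3 — Series Q: Q = ω₀L/R = 3.432e+04·0.0658/15 = 150.6.
Step 4 — Bandwidth: Δω = ω₀/Q = 228 rad/s; BW = Δω/(2π) = 36.28 Hz.

(a) f₀ = 5463 Hz  (b) Q = 150.6  (c) BW = 36.28 Hz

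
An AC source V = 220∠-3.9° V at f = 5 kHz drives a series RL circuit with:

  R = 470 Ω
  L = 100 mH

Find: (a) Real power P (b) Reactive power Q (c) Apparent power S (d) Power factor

Step 1 — Angular frequency: ω = 2π·f = 2π·5000 = 3.142e+04 rad/s.
Step 2 — Component impedances:
  R: Z = R = 470 Ω
  L: Z = jωL = j·3.142e+04·0.1 = 0 + j3142 Ω
Step 3 — Series combination: Z_total = R + L = 470 + j3142 Ω = 3177∠81.5° Ω.
Step 4 — Source phasor: V = 220∠-3.9° V = 219.5 - j14.96 V.
Step 5 — Current: I = V / Z = 0.005565 - j0.06903 A = 0.06926∠-85.4° A.
Step 6 — Complex power: S = V·I* = 2.254 + j15.07 VA.
Step 7 — Real power: P = Re(S) = 2.254 W.
Step 8 — Reactive power: Q = Im(S) = 15.07 VAR.
Step 9 — Apparent power: |S| = 15.24 VA.
Step 10 — Power factor: PF = P/|S| = 0.148 (lagging).

(a) P = 2.254 W  (b) Q = 15.07 VAR  (c) S = 15.24 VA  (d) PF = 0.148 (lagging)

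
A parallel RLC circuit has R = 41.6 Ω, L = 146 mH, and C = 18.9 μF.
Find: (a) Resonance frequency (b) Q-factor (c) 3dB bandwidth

Step 1 — Resonance: ω₀ = 1/√(LC) = 1/√(0.146·1.89e-05) = 602 rad/s.
Step 2 — f₀ = ω₀/(2π) = 95.81 Hz.
Step 3 — Parallel Q: Q = R/(ω₀L) = 41.6/(602·0.146) = 0.4733.
Step 4 — Bandwidth: Δω = ω₀/Q = 1272 rad/s; BW = Δω/(2π) = 202.4 Hz.

(a) f₀ = 95.81 Hz  (b) Q = 0.4733  (c) BW = 202.4 Hz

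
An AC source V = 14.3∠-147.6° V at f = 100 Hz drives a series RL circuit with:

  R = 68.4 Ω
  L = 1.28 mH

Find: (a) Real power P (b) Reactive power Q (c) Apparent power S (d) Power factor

Step 1 — Angular frequency: ω = 2π·f = 2π·100 = 628.3 rad/s.
Step 2 — Component impedances:
  R: Z = R = 68.4 Ω
  L: Z = jωL = j·628.3·0.00128 = 0 + j0.8042 Ω
Step 3 — Series combination: Z_total = R + L = 68.4 + j0.8042 Ω = 68.4∠0.7° Ω.
Step 4 — Source phasor: V = 14.3∠-147.6° V = -12.07 - j7.662 V.
Step 5 — Current: I = V / Z = -0.1778 - j0.1099 A = 0.209∠-148.3° A.
Step 6 — Complex power: S = V·I* = 2.989 + j0.03515 VA.
Step 7 — Real power: P = Re(S) = 2.989 W.
Step 8 — Reactive power: Q = Im(S) = 0.03515 VAR.
Step 9 — Apparent power: |S| = 2.989 VA.
Step 10 — Power factor: PF = P/|S| = 0.9999 (lagging).

(a) P = 2.989 W  (b) Q = 0.03515 VAR  (c) S = 2.989 VA  (d) PF = 0.9999 (lagging)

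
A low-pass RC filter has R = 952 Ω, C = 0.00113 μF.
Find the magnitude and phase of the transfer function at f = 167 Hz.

Step 1 — Angular frequency: ω = 2π·167 = 1049 rad/s.
Step 2 — Transfer function: H(jω) = 1/(1 + jωRC).
Step 3 — Denominator: 1 + jωRC = 1 + j·1049·952·1.13e-09 = 1 + j0.001129.
Step 4 — H = 1 - j0.001129.
Step 5 — Magnitude: |H| = 1 (-0.0 dB); phase: φ = -0.1°.

|H| = 1 (-0.0 dB), φ = -0.1°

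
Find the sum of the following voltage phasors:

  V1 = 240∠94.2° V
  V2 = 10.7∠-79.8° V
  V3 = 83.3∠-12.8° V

Step 1 — Convert each phasor to rectangular form:
  V1 = 240·(cos(94.2°) + j·sin(94.2°)) = -17.58 + j239.4 V
  V2 = 10.7·(cos(-79.8°) + j·sin(-79.8°)) = 1.895 - j10.53 V
  V3 = 83.3·(cos(-12.8°) + j·sin(-12.8°)) = 81.23 - j18.45 V
Step 2 — Sum components: V_total = 65.55 + j210.4 V.
Step 3 — Convert to polar: |V_total| = 220.3 V, ∠V_total = 72.7°.

V_total = 220.3∠72.7° V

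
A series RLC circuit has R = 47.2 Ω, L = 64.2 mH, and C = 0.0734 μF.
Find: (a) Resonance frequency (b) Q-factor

Step 1 — Resonance condition Im(Z)=0 gives ω₀ = 1/√(LC).
Step 2 — ω₀ = 1/√(0.0642·7.34e-08) = 1.457e+04 rad/s.
Step 3 — f₀ = ω₀/(2π) = 2318 Hz.
Step 4 — Series Q: Q = ω₀L/R = 1.457e+04·0.0642/47.2 = 19.81.

(a) f₀ = 2318 Hz  (b) Q = 19.81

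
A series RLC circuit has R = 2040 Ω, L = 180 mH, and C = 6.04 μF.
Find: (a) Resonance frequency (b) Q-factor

Step 1 — Resonance condition Im(Z)=0 gives ω₀ = 1/√(LC).
Step 2 — ω₀ = 1/√(0.18·6.04e-06) = 959.1 rad/s.
Step 3 — f₀ = ω₀/(2π) = 152.6 Hz.
Step 4 — Series Q: Q = ω₀L/R = 959.1·0.18/2040 = 0.08462.

(a) f₀ = 152.6 Hz  (b) Q = 0.08462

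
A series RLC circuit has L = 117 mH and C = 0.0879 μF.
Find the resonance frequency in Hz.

Step 1 — Resonance condition Im(Z)=0 gives ω₀ = 1/√(LC).
Step 2 — ω₀ = 1/√(0.117·8.79e-08) = 9861 rad/s.
Step 3 — f₀ = ω₀/(2π) = 1569 Hz.

f₀ = 1569 Hz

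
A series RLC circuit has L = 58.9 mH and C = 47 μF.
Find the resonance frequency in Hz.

Step 1 — Resonance condition Im(Z)=0 gives ω₀ = 1/√(LC).
Step 2 — ω₀ = 1/√(0.0589·4.7e-05) = 601 rad/s.
Step 3 — f₀ = ω₀/(2π) = 95.66 Hz.

f₀ = 95.66 Hz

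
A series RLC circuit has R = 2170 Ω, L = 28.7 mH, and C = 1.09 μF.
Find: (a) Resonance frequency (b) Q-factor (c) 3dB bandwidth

Step 1 — Resonance: ω₀ = 1/√(LC) = 1/√(0.0287·1.09e-06) = 5654 rad/s.
Step 2 — f₀ = ω₀/(2π) = 899.8 Hz.
Step 3 — Series Q: Q = ω₀L/R = 5654·0.0287/2170 = 0.07478.
Step 4 — Bandwidth: Δω = ω₀/Q = 7.561e+04 rad/s; BW = Δω/(2π) = 1.203e+04 Hz.

(a) f₀ = 899.8 Hz  (b) Q = 0.07478  (c) BW = 1.203e+04 Hz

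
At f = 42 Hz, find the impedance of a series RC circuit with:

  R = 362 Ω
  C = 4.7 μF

Step 1 — Angular frequency: ω = 2π·f = 2π·42 = 263.9 rad/s.
Step 2 — Component impedances:
  R: Z = R = 362 Ω
  C: Z = 1/(jωC) = -j/(ω·C) = 0 - j806.3 Ω
Step 3 — Series combination: Z_total = R + C = 362 - j806.3 Ω = 883.8∠-65.8° Ω.

Z = 362 - j806.3 Ω = 883.8∠-65.8° Ω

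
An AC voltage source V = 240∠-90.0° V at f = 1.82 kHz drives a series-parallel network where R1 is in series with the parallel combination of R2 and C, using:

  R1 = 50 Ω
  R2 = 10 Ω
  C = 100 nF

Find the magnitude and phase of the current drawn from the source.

Step 1 — Angular frequency: ω = 2π·f = 2π·1820 = 1.144e+04 rad/s.
Step 2 — Component impedances:
  R1: Z = R = 50 Ω
  R2: Z = R = 10 Ω
  C: Z = 1/(jωC) = -j/(ω·C) = 0 - j874.5 Ω
Step 3 — Parallel branch: R2 || C = 1/(1/R2 + 1/C) = 9.999 - j0.1143 Ω.
Step 4 — Series with R1: Z_total = R1 + (R2 || C) = 60 - j0.1143 Ω = 60∠-0.1° Ω.
Step 5 — Source phasor: V = 240∠-90.0° V = 0 - j240 V.
Step 6 — Ohm's law: I = V / Z_total = (0 - j240) / (60 - j0.1143) = 0.007623 - j4 A.
Step 7 — Convert to polar: |I| = 4 A, ∠I = -89.9°.

I = 4∠-89.9° A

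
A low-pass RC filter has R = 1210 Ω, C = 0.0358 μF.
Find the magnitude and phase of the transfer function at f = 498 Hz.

Step 1 — Angular frequency: ω = 2π·498 = 3129 rad/s.
Step 2 — Transfer function: H(jω) = 1/(1 + jωRC).
Step 3 — Denominator: 1 + jωRC = 1 + j·3129·1210·3.58e-08 = 1 + j0.1355.
Step 4 — H = 0.982 - j0.1331.
Step 5 — Magnitude: |H| = 0.9909 (-0.1 dB); phase: φ = -7.7°.

|H| = 0.9909 (-0.1 dB), φ = -7.7°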